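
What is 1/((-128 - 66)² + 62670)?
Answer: 1/100306 ≈ 9.9695e-6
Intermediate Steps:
1/((-128 - 66)² + 62670) = 1/((-194)² + 62670) = 1/(37636 + 62670) = 1/100306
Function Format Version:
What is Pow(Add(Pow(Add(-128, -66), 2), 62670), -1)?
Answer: Rational(1, 100306) ≈ 9.9695e-6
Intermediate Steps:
Pow(Add(Pow(Add(-128, -66), 2), 62670), -1) = Pow(Add(Pow(-194, 2), 62670), -1) = Pow(Add(37636, 62670), -1) = Pow(100306, -1) = Rational(1, 100306)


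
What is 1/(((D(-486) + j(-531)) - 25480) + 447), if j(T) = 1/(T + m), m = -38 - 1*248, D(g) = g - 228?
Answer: -817/21035300 ≈ -3.8839e-5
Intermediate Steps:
D(g) = -228 + g
m = -286 (m = -38 - 248 = -286)
j(T) = 1/(-286 + T) (j(T) = 1/(T - 286) = 1/(-286 + T))
1/(((D(-486) + j(-531)) - 25480) + 447) = 1/((((-228 - 486) + 1/(-286 - 531)) - 25480) + 447) = 1/(((-714 + 1/(-817)) - 25480) + 447) = 1/(((-714 - 1/817) - 25480) + 447) = 1/((-583339/817 - 25480) + 447) = 1/(-21400499/817 + 447) = 1/(-21035300/817) = -817/21035300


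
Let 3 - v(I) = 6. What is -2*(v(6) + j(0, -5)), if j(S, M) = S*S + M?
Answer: 16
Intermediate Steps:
v(I) = -3 (v(I) = 3 - 1*6 = 3 - 6 = -3)
j(S, M) = M + S**2 (j(S, M) = S**2 + M = M + S**2)
-2*(v(6) + j(0, -5)) = -2*(-3 + (-5 + 0**2)) = -2*(-3 + (-5 + 0)) = -2*(-3 - 5) = -2*(-8) = 16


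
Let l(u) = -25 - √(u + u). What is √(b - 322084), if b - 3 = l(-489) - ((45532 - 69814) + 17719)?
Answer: √(-315543 - I*√978) ≈ 0.028 - 561.73*I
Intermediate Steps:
l(u) = -25 - √2*√u (l(u) = -25 - √(2*u) = -25 - √2*√u)
b = 6541 - I*√978 (b = 3 + ((-25 - √2*√(-489)) - ((45532 - 69814) + 17719)) = 3 + ((-25 - √2*I*√489) - (-24282 + 17719)) = 3 + ((-25 - I*√978) - 1*(-6563)) = 3 + ((-25 - I*√978) + 6563) = 3 + (6538 - I*√978) = 6541 - I*√978 ≈ 6541.0 - 31.273*I)
√(b - 322084) = √((6541 - I*√978) - 322084) = √(-315543 - I*√978)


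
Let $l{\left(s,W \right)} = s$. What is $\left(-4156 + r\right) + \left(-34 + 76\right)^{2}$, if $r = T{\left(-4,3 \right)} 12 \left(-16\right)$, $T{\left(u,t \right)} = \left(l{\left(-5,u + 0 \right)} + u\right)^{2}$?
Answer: $-17944$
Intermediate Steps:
$T{\left(u,t \right)} = \left(-5 + u\right)^{2}$
$r = -15552$ ($r = \left(-5 - 4\right)^{2} \cdot 12 \left(-16\right) = \left(-9\right)^{2} \cdot 12 \left(-16\right) = 81 \cdot 12 \left(-16\right) = 972 \left(-16\right) = -15552$)
$\left(-4156 + r\right) + \left(-34 + 76\right)^{2} = \left(-4156 - 15552\right) + \left(-34 + 76\right)^{2} = -19708 + 42^{2} = -19708 + 1764 = -17944$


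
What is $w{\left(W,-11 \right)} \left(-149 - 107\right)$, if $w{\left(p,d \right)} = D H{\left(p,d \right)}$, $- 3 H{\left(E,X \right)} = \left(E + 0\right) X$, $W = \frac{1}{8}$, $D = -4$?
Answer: $\frac{1408}{3} \approx 469.33$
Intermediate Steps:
$W = \frac{1}{8} \approx 0.125$
$H{\left(E,X \right)} = - \frac{E X}{3}$ ($H{\left(E,X \right)} = - \frac{\left(E + 0\right) X}{3} = - \frac{E X}{3}$)
$w{\left(p,d \right)} = \frac{4 d p}{3}$ ($w{\left(p,d \right)} = - 4 \left(- \frac{p d}{3}\right) = - 4 \left(- \frac{d p}{3}\right) = \frac{4 d p}{3}$)
$w{\left(W,-11 \right)} \left(-149 - 107\right) = \frac{4}{3} \left(-11\right) \frac{1}{8} \left(-149 - 107\right) = \left(- \frac{11}{6}\right) \left(-256\right) = \frac{1408}{3}$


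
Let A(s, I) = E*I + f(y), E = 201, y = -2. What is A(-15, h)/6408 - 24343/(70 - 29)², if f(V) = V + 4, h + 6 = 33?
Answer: -1650155/121032 ≈ -13.634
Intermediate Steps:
h = 27 (h = -6 + 33 = 27)
f(V) = 4 + V
A(s, I) = 2 + 201*I (A(s, I) = 201*I + (4 - 2) = 201*I + 2 = 2 + 201*I)
A(-15, h)/6408 - 24343/(70 - 29)² = (2 + 201*27)/6408 - 24343/(70 - 29)² = (2 + 5427)*(1/6408) - 24343/(41²) = 5429*(1/6408) - 24343/1681 = 61/72 - 24343*1/1681 = 61/72 - 24343/1681 = -1650155/121032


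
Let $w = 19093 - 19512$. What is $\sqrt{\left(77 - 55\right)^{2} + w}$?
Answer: $\sqrt{65} \approx 8.0623$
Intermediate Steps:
$w = -419$
$\sqrt{\left(77 - 55\right)^{2} + w} = \sqrt{\left(77 - 55\right)^{2} - 419} = \sqrt{22^{2} - 419} = \sqrt{484 - 419} = \sqrt{65}$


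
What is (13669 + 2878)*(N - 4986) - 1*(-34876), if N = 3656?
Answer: -21972634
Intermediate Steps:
(13669 + 2878)*(N - 4986) - 1*(-34876) = (13669 + 2878)*(3656 - 4986) - 1*(-34876) = 16547*(-1330) + 34876 = -22007510 + 34876 = -21972634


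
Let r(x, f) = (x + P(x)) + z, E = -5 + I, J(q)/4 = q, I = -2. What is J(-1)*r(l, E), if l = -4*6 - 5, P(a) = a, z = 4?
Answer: 216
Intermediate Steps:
J(q) = 4*q
l = -29 (l = -24 - 5 = -29)
E = -7 (E = -5 - 2 = -7)
r(x, f) = 4 + 2*x (r(x, f) = (x + x) + 4 = 2*x + 4 = 4 + 2*x)
J(-1)*r(l, E) = (4*(-1))*(4 + 2*(-29)) = -4*(4 - 58) = -4*(-54) = 216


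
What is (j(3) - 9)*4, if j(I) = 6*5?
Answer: 84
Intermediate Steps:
j(I) = 30
(j(3) - 9)*4 = (30 - 9)*4 = 21*4 = 84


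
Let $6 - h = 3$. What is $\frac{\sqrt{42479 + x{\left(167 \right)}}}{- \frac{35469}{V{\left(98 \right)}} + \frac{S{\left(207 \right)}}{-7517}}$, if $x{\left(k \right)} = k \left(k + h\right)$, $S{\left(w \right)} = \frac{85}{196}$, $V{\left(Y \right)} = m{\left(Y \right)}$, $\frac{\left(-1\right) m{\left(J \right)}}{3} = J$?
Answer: $\frac{1473332 \sqrt{70869}}{177746897} \approx 2.2066$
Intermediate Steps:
$m{\left(J \right)} = - 3 J$
$V{\left(Y \right)} = - 3 Y$
$S{\left(w \right)} = \frac{85}{196}$ ($S{\left(w \right)} = 85 \cdot \frac{1}{196} = \frac{85}{196}$)
$h = 3$ ($h = 6 - 3 = 3$)
$x{\left(k \right)} = k \left(3 + k\right)$ ($x{\left(k \right)} = k \left(k + 3\right) = k \left(3 + k\right)$)
$\frac{\sqrt{42479 + x{\left(167 \right)}}}{- \frac{35469}{V{\left(98 \right)}} + \frac{S{\left(207 \right)}}{-7517}} = \frac{\sqrt{42479 + 167 \left(3 + 167\right)}}{- \frac{35469}{\left(-3\right) 98} + \frac{85}{196 \left(-7517\right)}} = \frac{\sqrt{42479 + 167 \cdot 170}}{- \frac{35469}{-294} + \frac{85}{196} \left(- \frac{1}{7517}\right)} = \frac{\sqrt{42479 + 28390}}{\left(-35469\right) \left(- \frac{1}{294}\right) - \frac{85}{1473332}} = \frac{\sqrt{70869}}{\frac{1689}{14} - \frac{85}{1473332}} = \frac{\sqrt{70869}}{\frac{177746897}{1473332}} = \sqrt{70869} \cdot \frac{1473332}{177746897} = \frac{1473332 \sqrt{70869}}{177746897}$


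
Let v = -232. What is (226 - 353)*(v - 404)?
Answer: 80772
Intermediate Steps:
(226 - 353)*(v - 404) = (226 - 353)*(-232 - 404) = -127*(-636) = 80772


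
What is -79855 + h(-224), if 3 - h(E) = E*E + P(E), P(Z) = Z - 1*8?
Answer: -129796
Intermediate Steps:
P(Z) = -8 + Z (P(Z) = Z - 8 = -8 + Z)
h(E) = 11 - E - E² (h(E) = 3 - (E*E + (-8 + E)) = 3 - (E² + (-8 + E)) = 3 - (-8 + E + E²) = 3 + (8 - E - E²) = 11 - E - E²)
-79855 + h(-224) = -79855 + (11 - 1*(-224) - 1*(-224)²) = -79855 + (11 + 224 - 1*50176) = -79855 + (11 + 224 - 50176) = -79855 - 49941 = -129796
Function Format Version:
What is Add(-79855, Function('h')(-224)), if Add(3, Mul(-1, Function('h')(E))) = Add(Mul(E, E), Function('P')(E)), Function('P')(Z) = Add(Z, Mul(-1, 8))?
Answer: -129796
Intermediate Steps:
Function('P')(Z) = Add(-8, Z) (Function('P')(Z) = Add(Z, -8) = Add(-8, Z))
Function('h')(E) = Add(11, Mul(-1, E), Mul(-1, Pow(E, 2))) (Function('h')(E) = Add(3, Mul(-1, Add(Mul(E, E), Add(-8, E)))) = Add(3, Mul(-1, Add(Pow(E, 2), Add(-8, E)))) = Add(3, Mul(-1, Add(-8, E, Pow(E, 2)))) = Add(3, Add(8, Mul(-1, E), Mul(-1, Pow(E, 2)))) = Add(11, Mul(-1, E), Mul(-1, Pow(E, 2))))
Add(-79855, Function('h')(-224)) = Add(-79855, Add(11, Mul(-1, -224), Mul(-1, Pow(-224, 2)))) = Add(-79855, Add(11, 224, Mul(-1, 50176))) = Add(-79855, Add(11, 224, -50176)) = Add(-79855, -49941) = -129796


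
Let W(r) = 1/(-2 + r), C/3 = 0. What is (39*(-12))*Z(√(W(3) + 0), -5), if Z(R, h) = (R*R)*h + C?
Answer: 2340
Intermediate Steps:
C = 0 (C = 3*0 = 0)
Z(R, h) = h*R² (Z(R, h) = (R*R)*h + 0 = R²*h + 0 = h*R² + 0 = h*R²)
(39*(-12))*Z(√(W(3) + 0), -5) = (39*(-12))*(-5/(-2 + 3)) = -(-2340)*(√(1/1 + 0))² = -(-2340)*(√(1 + 0))² = -(-2340)*(√1)² = -(-2340)*1² = -(-2340) = -468*(-5) = 2340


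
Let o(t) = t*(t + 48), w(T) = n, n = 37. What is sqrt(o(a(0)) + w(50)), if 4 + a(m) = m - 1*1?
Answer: I*sqrt(178) ≈ 13.342*I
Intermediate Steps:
a(m) = -5 + m (a(m) = -4 + (m - 1*1) = -4 + (m - 1) = -4 + (-1 + m) = -5 + m)
w(T) = 37
o(t) = t*(48 + t)
sqrt(o(a(0)) + w(50)) = sqrt((-5 + 0)*(48 + (-5 + 0)) + 37) = sqrt(-5*(48 - 5) + 37) = sqrt(-5*43 + 37) = sqrt(-215 + 37) = sqrt(-178) = I*sqrt(178)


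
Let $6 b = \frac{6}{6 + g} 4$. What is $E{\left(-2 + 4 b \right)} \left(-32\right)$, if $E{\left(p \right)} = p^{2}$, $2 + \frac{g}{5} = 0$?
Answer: $-1152$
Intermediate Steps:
$g = -10$ ($g = -10 + 5 \cdot 0 = -10 + 0 = -10$)
$b = -1$ ($b = \frac{\frac{6}{6 - 10} \cdot 4}{6} = \frac{\frac{6}{-4} \cdot 4}{6} = \frac{6 \left(- \frac{1}{4}\right) 4}{6} = \frac{\left(- \frac{3}{2}\right) 4}{6} = \frac{1}{6} \left(-6\right) = -1$)
$E{\left(-2 + 4 b \right)} \left(-32\right) = \left(-2 + 4 \left(-1\right)\right)^{2} \left(-32\right) = \left(-2 - 4\right)^{2} \left(-32\right) = \left(-6\right)^{2} \left(-32\right) = 36 \left(-32\right) = -1152$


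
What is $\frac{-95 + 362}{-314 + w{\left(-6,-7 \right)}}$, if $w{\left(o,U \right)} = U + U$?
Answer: $- \frac{267}{328} \approx -0.81402$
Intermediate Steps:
$w{\left(o,U \right)} = 2 U$
$\frac{-95 + 362}{-314 + w{\left(-6,-7 \right)}} = \frac{-95 + 362}{-314 + 2 \left(-7\right)} = \frac{267}{-314 - 14} = \frac{267}{-328} = 267 \left(- \frac{1}{328}\right) = - \frac{267}{328}$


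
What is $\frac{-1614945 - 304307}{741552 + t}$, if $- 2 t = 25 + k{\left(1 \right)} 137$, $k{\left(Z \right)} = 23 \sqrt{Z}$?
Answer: $- \frac{479813}{184991} \approx -2.5937$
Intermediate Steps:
$t = -1588$ ($t = - \frac{25 + 23 \sqrt{1} \cdot 137}{2} = - \frac{25 + 23 \cdot 1 \cdot 137}{2} = - \frac{25 + 23 \cdot 137}{2} = - \frac{25 + 3151}{2} = \left(- \frac{1}{2}\right) 3176 = -1588$)
$\frac{-1614945 - 304307}{741552 + t} = \frac{-1614945 - 304307}{741552 - 1588} = - \frac{1919252}{739964} = \left(-1919252\right) \frac{1}{739964} = - \frac{479813}{184991}$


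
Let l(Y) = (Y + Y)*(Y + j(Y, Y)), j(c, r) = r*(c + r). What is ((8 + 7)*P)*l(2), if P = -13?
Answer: -7800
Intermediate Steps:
l(Y) = 2*Y*(Y + 2*Y**2) (l(Y) = (Y + Y)*(Y + Y*(Y + Y)) = (2*Y)*(Y + Y*(2*Y)) = (2*Y)*(Y + 2*Y**2) = 2*Y*(Y + 2*Y**2))
((8 + 7)*P)*l(2) = ((8 + 7)*(-13))*(2**2*(2 + 4*2)) = (15*(-13))*(4*(2 + 8)) = -780*10 = -195*40 = -7800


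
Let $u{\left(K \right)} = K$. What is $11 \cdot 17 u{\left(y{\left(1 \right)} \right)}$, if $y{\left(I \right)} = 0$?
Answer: $0$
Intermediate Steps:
$11 \cdot 17 u{\left(y{\left(1 \right)} \right)} = 11 \cdot 17 \cdot 0 = 187 \cdot 0 = 0$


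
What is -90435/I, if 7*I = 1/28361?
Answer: -17953789245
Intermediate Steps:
I = 1/198527 (I = (⅐)/28361 = (⅐)*(1/28361) = 1/198527 ≈ 5.0371e-6)
-90435/I = -90435/1/198527 = -90435*198527 = -17953789245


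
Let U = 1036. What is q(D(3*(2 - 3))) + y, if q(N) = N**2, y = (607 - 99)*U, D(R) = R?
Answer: 526297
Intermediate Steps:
y = 526288 (y = (607 - 99)*1036 = 508*1036 = 526288)
q(D(3*(2 - 3))) + y = (3*(2 - 3))**2 + 526288 = (3*(-1))**2 + 526288 = (-3)**2 + 526288 = 9 + 526288 = 526297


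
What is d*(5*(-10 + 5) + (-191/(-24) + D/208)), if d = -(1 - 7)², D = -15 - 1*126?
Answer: 33171/52 ≈ 637.90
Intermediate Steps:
D = -141 (D = -15 - 126 = -141)
d = -36 (d = -1*(-6)² = -1*36 = -36)
d*(5*(-10 + 5) + (-191/(-24) + D/208)) = -36*(5*(-10 + 5) + (-191/(-24) - 141/208)) = -36*(5*(-5) + (-191*(-1/24) - 141*1/208)) = -36*(-25 + (191/24 - 141/208)) = -36*(-25 + 4543/624) = -36*(-11057/624) = 33171/52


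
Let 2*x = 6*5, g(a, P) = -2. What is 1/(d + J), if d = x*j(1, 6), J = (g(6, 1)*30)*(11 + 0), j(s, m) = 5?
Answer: -1/585 ≈ -0.0017094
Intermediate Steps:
x = 15 (x = (6*5)/2 = (1/2)*30 = 15)
J = -660 (J = (-2*30)*(11 + 0) = -60*11 = -660)
d = 75 (d = 15*5 = 75)
1/(d + J) = 1/(75 - 660) = 1/(-585) = -1/585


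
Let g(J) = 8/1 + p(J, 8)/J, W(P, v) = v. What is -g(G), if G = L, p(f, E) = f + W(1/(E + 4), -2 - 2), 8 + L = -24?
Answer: -73/8 ≈ -9.1250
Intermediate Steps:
L = -32 (L = -8 - 24 = -32)
p(f, E) = -4 + f (p(f, E) = f + (-2 - 2) = f - 4 = -4 + f)
G = -32
g(J) = 8 + (-4 + J)/J (g(J) = 8/1 + (-4 + J)/J = 8*1 + (-4 + J)/J = 8 + (-4 + J)/J)
-g(G) = -(9 - 4/(-32)) = -(9 - 4*(-1/32)) = -(9 + ⅛) = -1*73/8 = -73/8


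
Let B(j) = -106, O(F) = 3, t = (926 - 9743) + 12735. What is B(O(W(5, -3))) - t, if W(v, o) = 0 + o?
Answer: -4024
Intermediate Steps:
W(v, o) = o
t = 3918 (t = -8817 + 12735 = 3918)
B(O(W(5, -3))) - t = -106 - 1*3918 = -106 - 3918 = -4024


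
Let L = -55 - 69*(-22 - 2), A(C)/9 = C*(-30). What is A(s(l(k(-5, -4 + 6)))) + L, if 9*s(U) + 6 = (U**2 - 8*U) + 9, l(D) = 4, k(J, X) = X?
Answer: 1991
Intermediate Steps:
s(U) = 1/3 - 8*U/9 + U**2/9 (s(U) = -2/3 + ((U**2 - 8*U) + 9)/9 = -2/3 + (9 + U**2 - 8*U)/9 = -2/3 + (1 - 8*U/9 + U**2/9) = 1/3 - 8*U/9 + U**2/9)
A(C) = -270*C (A(C) = 9*(C*(-30)) = 9*(-30*C) = -270*C)
L = 1601 (L = -55 - 69*(-24) = -55 + 1656 = 1601)
A(s(l(k(-5, -4 + 6)))) + L = -270*(1/3 - 8/9*4 + (1/9)*4**2) + 1601 = -270*(1/3 - 32/9 + (1/9)*16) + 1601 = -270*(1/3 - 32/9 + 16/9) + 1601 = -270*(-13/9) + 1601 = 390 + 1601 = 1991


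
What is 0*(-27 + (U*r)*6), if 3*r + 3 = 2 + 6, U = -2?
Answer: 0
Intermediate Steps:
r = 5/3 (r = -1 + (2 + 6)/3 = -1 + (1/3)*8 = -1 + 8/3 = 5/3 ≈ 1.6667)
0*(-27 + (U*r)*6) = 0*(-27 - 2*5/3*6) = 0*(-27 - 10/3*6) = 0*(-27 - 20) = 0*(-47) = 0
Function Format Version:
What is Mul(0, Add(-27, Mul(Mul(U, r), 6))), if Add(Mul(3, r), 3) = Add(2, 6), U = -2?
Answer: 0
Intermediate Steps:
r = Rational(5, 3) (r = Add(-1, Mul(Rational(1, 3), Add(2, 6))) = Add(-1, Mul(Rational(1, 3), 8)) = Add(-1, Rational(8, 3)) = Rational(5, 3) ≈ 1.6667)
Mul(0, Add(-27, Mul(Mul(U, r), 6))) = Mul(0, Add(-27, Mul(Mul(-2, Rational(5, 3)), 6))) = Mul(0, Add(-27, Mul(Rational(-10, 3), 6))) = Mul(0, Add(-27, -20)) = Mul(0, -47) = 0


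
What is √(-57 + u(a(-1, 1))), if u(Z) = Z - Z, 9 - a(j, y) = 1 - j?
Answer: I*√57 ≈ 7.5498*I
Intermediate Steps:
a(j, y) = 8 + j (a(j, y) = 9 - (1 - j) = 9 + (-1 + j) = 8 + j)
u(Z) = 0
√(-57 + u(a(-1, 1))) = √(-57 + 0) = √(-57) = I*√57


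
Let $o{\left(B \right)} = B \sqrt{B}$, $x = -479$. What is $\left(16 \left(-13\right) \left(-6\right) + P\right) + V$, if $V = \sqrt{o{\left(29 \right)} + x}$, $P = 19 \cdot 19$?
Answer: $1609 + \sqrt{-479 + 29 \sqrt{29}} \approx 1609.0 + 17.967 i$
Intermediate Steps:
$P = 361$
$o{\left(B \right)} = B^{\frac{3}{2}}$
$V = \sqrt{-479 + 29 \sqrt{29}}$ ($V = \sqrt{29^{\frac{3}{2}} - 479} = \sqrt{29 \sqrt{29} - 479} = \sqrt{-479 + 29 \sqrt{29}} \approx 17.967 i$)
$\left(16 \left(-13\right) \left(-6\right) + P\right) + V = \left(16 \left(-13\right) \left(-6\right) + 361\right) + \sqrt{-479 + 29 \sqrt{29}} = \left(\left(-208\right) \left(-6\right) + 361\right) + \sqrt{-479 + 29 \sqrt{29}} = \left(1248 + 361\right) + \sqrt{-479 + 29 \sqrt{29}} = 1609 + \sqrt{-479 + 29 \sqrt{29}}$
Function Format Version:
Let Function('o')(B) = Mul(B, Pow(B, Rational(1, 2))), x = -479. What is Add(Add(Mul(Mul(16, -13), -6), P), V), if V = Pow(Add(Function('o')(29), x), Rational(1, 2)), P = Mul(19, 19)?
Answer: Add(1609, Pow(Add(-479, Mul(29, Pow(29, Rational(1, 2)))), Rational(1, 2))) ≈ Add(1609.0, Mul(17.967, I))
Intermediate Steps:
P = 361
Function('o')(B) = Pow(B, Rational(3, 2))
V = Pow(Add(-479, Mul(29, Pow(29, Rational(1, 2)))), Rational(1, 2)) (V = Pow(Add(Pow(29, Rational(3, 2)), -479), Rational(1, 2)) = Pow(Add(Mul(29, Pow(29, Rational(1, 2))), -479), Rational(1, 2)) = Pow(Add(-479, Mul(29, Pow(29, Rational(1, 2)))), Rational(1, 2)) ≈ Mul(17.967, I))
Add(Add(Mul(Mul(16, -13), -6), P), V) = Add(Add(Mul(Mul(16, -13), -6), 361), Pow(Add(-479, Mul(29, Pow(29, Rational(1, 2)))), Rational(1, 2))) = Add(Add(Mul(-208, -6), 361), Pow(Add(-479, Mul(29, Pow(29, Rational(1, 2)))), Rational(1, 2))) = Add(Add(1248, 361), Pow(Add(-479, Mul(29, Pow(29, Rational(1, 2)))), Rational(1, 2))) = Add(1609, Pow(Add(-479, Mul(29, Pow(29, Rational(1, 2)))), Rational(1, 2)))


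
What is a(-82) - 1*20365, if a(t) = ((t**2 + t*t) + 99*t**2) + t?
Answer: 658677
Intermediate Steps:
a(t) = t + 101*t**2 (a(t) = ((t**2 + t**2) + 99*t**2) + t = (2*t**2 + 99*t**2) + t = 101*t**2 + t = t + 101*t**2)
a(-82) - 1*20365 = -82*(1 + 101*(-82)) - 1*20365 = -82*(1 - 8282) - 20365 = -82*(-8281) - 20365 = 679042 - 20365 = 658677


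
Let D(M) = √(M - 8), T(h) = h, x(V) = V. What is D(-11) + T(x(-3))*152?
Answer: -456 + I*√19 ≈ -456.0 + 4.3589*I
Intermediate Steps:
D(M) = √(-8 + M)
D(-11) + T(x(-3))*152 = √(-8 - 11) - 3*152 = √(-19) - 456 = I*√19 - 456 = -456 + I*√19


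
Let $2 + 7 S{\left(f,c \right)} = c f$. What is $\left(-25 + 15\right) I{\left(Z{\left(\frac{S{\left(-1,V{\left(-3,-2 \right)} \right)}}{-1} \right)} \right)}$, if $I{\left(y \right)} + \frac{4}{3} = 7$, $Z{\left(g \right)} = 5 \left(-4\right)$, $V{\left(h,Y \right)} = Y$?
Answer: $- \frac{170}{3} \approx -56.667$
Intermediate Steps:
$S{\left(f,c \right)} = - \frac{2}{7} + \frac{c f}{7}$
$Z{\left(g \right)} = -20$
$I{\left(y \right)} = \frac{17}{3}$ ($I{\left(y \right)} = - \frac{4}{3} + 7 = \frac{17}{3}$)
$\left(-25 + 15\right) I{\left(Z{\left(\frac{S{\left(-1,V{\left(-3,-2 \right)} \right)}}{-1} \right)} \right)} = \left(-25 + 15\right) \frac{17}{3} = \left(-10\right) \frac{17}{3} = - \frac{170}{3}$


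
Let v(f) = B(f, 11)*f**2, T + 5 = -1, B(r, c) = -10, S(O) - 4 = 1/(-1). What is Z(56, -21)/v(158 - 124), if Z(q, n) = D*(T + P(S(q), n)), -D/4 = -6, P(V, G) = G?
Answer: 81/1445 ≈ 0.056055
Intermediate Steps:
S(O) = 3 (S(O) = 4 + 1/(-1) = 4 - 1 = 3)
D = 24 (D = -4*(-6) = 24)
T = -6 (T = -5 - 1 = -6)
v(f) = -10*f**2
Z(q, n) = -144 + 24*n (Z(q, n) = 24*(-6 + n) = -144 + 24*n)
Z(56, -21)/v(158 - 124) = (-144 + 24*(-21))/((-10*(158 - 124)**2)) = (-144 - 504)/((-10*34**2)) = -648/((-10*1156)) = -648/(-11560) = -648*(-1/11560) = 81/1445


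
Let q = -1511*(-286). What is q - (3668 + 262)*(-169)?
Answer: 1096316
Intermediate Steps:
q = 432146
q - (3668 + 262)*(-169) = 432146 - (3668 + 262)*(-169) = 432146 - 3930*(-169) = 432146 - 1*(-664170) = 432146 + 664170 = 1096316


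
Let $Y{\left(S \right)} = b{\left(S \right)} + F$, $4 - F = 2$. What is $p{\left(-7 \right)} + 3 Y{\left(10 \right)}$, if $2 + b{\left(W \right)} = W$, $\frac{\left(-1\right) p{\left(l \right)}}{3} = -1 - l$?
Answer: $12$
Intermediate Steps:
$F = 2$ ($F = 4 - 2 = 2$)
$p{\left(l \right)} = 3 + 3 l$ ($p{\left(l \right)} = - 3 \left(-1 - l\right) = 3 + 3 l$)
$b{\left(W \right)} = -2 + W$
$Y{\left(S \right)} = S$ ($Y{\left(S \right)} = \left(-2 + S\right) + 2 = S$)
$p{\left(-7 \right)} + 3 Y{\left(10 \right)} = \left(3 + 3 \left(-7\right)\right) + 3 \cdot 10 = \left(3 - 21\right) + 30 = -18 + 30 = 12$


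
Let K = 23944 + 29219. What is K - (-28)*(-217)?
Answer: 47087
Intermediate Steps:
K = 53163
K - (-28)*(-217) = 53163 - (-28)*(-217) = 53163 - 1*6076 = 53163 - 6076 = 47087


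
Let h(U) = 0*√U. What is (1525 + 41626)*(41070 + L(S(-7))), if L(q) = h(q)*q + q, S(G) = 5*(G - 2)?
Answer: 1770269775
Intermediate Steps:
h(U) = 0
S(G) = -10 + 5*G (S(G) = 5*(-2 + G) = -10 + 5*G)
L(q) = q (L(q) = 0*q + q = 0 + q = q)
(1525 + 41626)*(41070 + L(S(-7))) = (1525 + 41626)*(41070 + (-10 + 5*(-7))) = 43151*(41070 + (-10 - 35)) = 43151*(41070 - 45) = 43151*41025 = 1770269775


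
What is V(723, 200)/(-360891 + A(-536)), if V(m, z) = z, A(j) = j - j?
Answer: -200/360891 ≈ -0.00055418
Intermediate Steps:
A(j) = 0
V(723, 200)/(-360891 + A(-536)) = 200/(-360891 + 0) = 200/(-360891) = 200*(-1/360891) = -200/360891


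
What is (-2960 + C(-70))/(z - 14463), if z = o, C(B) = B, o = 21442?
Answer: -3030/6979 ≈ -0.43416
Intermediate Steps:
z = 21442
(-2960 + C(-70))/(z - 14463) = (-2960 - 70)/(21442 - 14463) = -3030/6979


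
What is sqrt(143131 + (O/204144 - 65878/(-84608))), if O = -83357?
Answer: sqrt(651554872557067490091)/67469592 ≈ 378.33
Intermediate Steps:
sqrt(143131 + (O/204144 - 65878/(-84608))) = sqrt(143131 + (-83357/204144 - 65878/(-84608))) = sqrt(143131 + (-83357*1/204144 - 65878*(-1/84608))) = sqrt(143131 + (-83357/204144 + 32939/42304)) = sqrt(143131 + 199872793/539756736) = sqrt(77256121253209/539756736) = sqrt(651554872557067490091)/67469592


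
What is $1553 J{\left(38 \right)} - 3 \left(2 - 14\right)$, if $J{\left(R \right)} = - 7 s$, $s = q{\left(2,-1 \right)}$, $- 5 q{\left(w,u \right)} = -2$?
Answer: $- \frac{21562}{5} \approx -4312.4$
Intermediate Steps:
$q{\left(w,u \right)} = \frac{2}{5}$ ($q{\left(w,u \right)} = \left(- \frac{1}{5}\right) \left(-2\right) = \frac{2}{5}$)
$s = \frac{2}{5} \approx 0.4$
$J{\left(R \right)} = - \frac{14}{5}$ ($J{\left(R \right)} = \left(-7\right) \frac{2}{5} = - \frac{14}{5}$)
$1553 J{\left(38 \right)} - 3 \left(2 - 14\right) = 1553 \left(- \frac{14}{5}\right) - 3 \left(2 - 14\right) = - \frac{21742}{5} - -36 = - \frac{21742}{5} + 36 = - \frac{21562}{5}$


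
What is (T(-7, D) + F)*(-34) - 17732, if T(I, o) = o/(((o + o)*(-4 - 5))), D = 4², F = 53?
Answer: -175789/9 ≈ -19532.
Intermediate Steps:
D = 16
T(I, o) = -1/18 (T(I, o) = o/(((2*o)*(-9))) = o/((-18*o)) = o*(-1/(18*o)) = -1/18)
(T(-7, D) + F)*(-34) - 17732 = (-1/18 + 53)*(-34) - 17732 = (953/18)*(-34) - 17732 = -16201/9 - 17732 = -175789/9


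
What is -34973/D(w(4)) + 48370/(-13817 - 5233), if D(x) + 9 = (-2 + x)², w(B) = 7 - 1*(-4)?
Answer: -22323943/45720 ≈ -488.28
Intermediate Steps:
w(B) = 11 (w(B) = 7 + 4 = 11)
D(x) = -9 + (-2 + x)²
-34973/D(w(4)) + 48370/(-13817 - 5233) = -34973/(-9 + (-2 + 11)²) + 48370/(-13817 - 5233) = -34973/(-9 + 9²) + 48370/(-19050) = -34973/(-9 + 81) + 48370*(-1/19050) = -34973/72 - 4837/1905 = -22323943/45720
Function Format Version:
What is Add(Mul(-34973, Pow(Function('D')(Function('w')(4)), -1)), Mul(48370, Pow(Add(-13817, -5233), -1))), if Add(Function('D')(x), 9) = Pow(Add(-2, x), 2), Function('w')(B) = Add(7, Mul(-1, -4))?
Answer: Rational(-22323943, 45720) ≈ -488.28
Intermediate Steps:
Function('w')(B) = 11 (Function('w')(B) = Add(7, 4) = 11)
Function('D')(x) = Add(-9, Pow(Add(-2, x), 2))
Add(Mul(-34973, Pow(Function('D')(Function('w')(4)), -1)), Mul(48370, Pow(Add(-13817, -5233), -1))) = Add(Mul(-34973, Pow(Add(-9, Pow(Add(-2, 11), 2)), -1)), Mul(48370, Pow(Add(-13817, -5233), -1))) = Add(Mul(-34973, Pow(Add(-9, Pow(9, 2)), -1)), Mul(48370, Pow(-19050, -1))) = Add(Mul(-34973, Pow(Add(-9, 81), -1)), Mul(48370, Rational(-1, 19050))) = Add(Mul(-34973, Pow(72, -1)), Rational(-4837, 1905)) = Add(Mul(-34973, Rational(1, 72)), Rational(-4837, 1905)) = Add(Rational(-34973, 72), Rational(-4837, 1905)) = Rational(-22323943, 45720)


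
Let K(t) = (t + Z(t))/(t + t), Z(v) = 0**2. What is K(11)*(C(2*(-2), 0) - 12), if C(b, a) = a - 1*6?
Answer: -9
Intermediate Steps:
C(b, a) = -6 + a (C(b, a) = a - 6 = -6 + a)
Z(v) = 0
K(t) = 1/2 (K(t) = (t + 0)/(t + t) = t/((2*t)) = t*(1/(2*t)) = 1/2)
K(11)*(C(2*(-2), 0) - 12) = ((-6 + 0) - 12)/2 = (-6 - 12)/2 = (1/2)*(-18) = -9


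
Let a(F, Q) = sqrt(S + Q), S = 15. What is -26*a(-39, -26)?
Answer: -26*I*sqrt(11) ≈ -86.232*I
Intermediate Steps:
a(F, Q) = sqrt(15 + Q)
-26*a(-39, -26) = -26*sqrt(15 - 26) = -26*I*sqrt(11)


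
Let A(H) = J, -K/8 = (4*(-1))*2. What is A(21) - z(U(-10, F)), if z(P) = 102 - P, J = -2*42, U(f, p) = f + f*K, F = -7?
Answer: -836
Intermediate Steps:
K = 64 (K = -8*4*(-1)*2 = -(-32)*2 = -8*(-8) = 64)
U(f, p) = 65*f (U(f, p) = f + f*64 = f + 64*f = 65*f)
J = -84
A(H) = -84
A(21) - z(U(-10, F)) = -84 - (102 - 65*(-10)) = -84 - (102 - 1*(-650)) = -84 - (102 + 650) = -84 - 1*752 = -84 - 752 = -836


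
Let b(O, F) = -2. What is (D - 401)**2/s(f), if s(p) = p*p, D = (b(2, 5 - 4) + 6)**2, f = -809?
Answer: 148225/654481 ≈ 0.22648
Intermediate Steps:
D = 16 (D = (-2 + 6)**2 = 4**2 = 16)
s(p) = p**2
(D - 401)**2/s(f) = (16 - 401)**2/((-809)**2) = (-385)**2/654481 = 148225*(1/654481) = 148225/654481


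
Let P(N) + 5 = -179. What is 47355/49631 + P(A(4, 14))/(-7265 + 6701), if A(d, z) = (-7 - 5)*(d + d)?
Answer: 8960081/6997971 ≈ 1.2804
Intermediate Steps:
A(d, z) = -24*d
P(N) = -184 (P(N) = -5 - 179 = -184)
47355/49631 + P(A(4, 14))/(-7265 + 6701) = 47355/49631 - 184/(-7265 + 6701) = 47355*(1/49631) - 184/(-564) = 47355/49631 - 184*(-1/564) = 47355/49631 + 46/141 = 8960081/6997971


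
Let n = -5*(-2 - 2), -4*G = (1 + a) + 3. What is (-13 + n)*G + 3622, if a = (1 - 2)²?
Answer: 14453/4 ≈ 3613.3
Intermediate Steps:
a = 1 (a = (-1)² = 1)
G = -5/4 (G = -((1 + 1) + 3)/4 = -(2 + 3)/4 = -¼*5 = -5/4 ≈ -1.2500)
n = 20 (n = -5*(-4) = 20)
(-13 + n)*G + 3622 = (-13 + 20)*(-5/4) + 3622 = 7*(-5/4) + 3622 = -35/4 + 3622 = 14453/4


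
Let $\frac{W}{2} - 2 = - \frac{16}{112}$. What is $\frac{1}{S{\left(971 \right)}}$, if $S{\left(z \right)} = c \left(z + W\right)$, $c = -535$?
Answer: $- \frac{7}{3650305} \approx -1.9176 \cdot 10^{-6}$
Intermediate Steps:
$W = \frac{26}{7}$ ($W = 4 + 2 \left(- \frac{16}{112}\right) = 4 + 2 \left(\left(-16\right) \frac{1}{112}\right) = 4 + 2 \left(- \frac{1}{7}\right) = 4 - \frac{2}{7} = \frac{26}{7} \approx 3.7143$)
$S{\left(z \right)} = - \frac{13910}{7} - 535 z$ ($S{\left(z \right)} = - 535 \left(z + \frac{26}{7}\right) = - 535 \left(\frac{26}{7} + z\right) = - \frac{13910}{7} - 535 z$)
$\frac{1}{S{\left(971 \right)}} = \frac{1}{- \frac{13910}{7} - 519485} = \frac{1}{- \frac{3650305}{7}} = - \frac{7}{3650305}$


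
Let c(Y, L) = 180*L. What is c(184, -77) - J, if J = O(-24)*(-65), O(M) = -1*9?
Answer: -14445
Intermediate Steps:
O(M) = -9
J = 585 (J = -9*(-65) = 585)
c(184, -77) - J = 180*(-77) - 1*585 = -13860 - 585 = -14445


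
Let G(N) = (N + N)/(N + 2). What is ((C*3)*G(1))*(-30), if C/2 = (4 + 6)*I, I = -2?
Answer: 2400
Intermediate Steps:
C = -40 (C = 2*((4 + 6)*(-2)) = 2*(10*(-2)) = 2*(-20) = -40)
G(N) = 2*N/(2 + N) (G(N) = (2*N)/(2 + N) = 2*N/(2 + N))
((C*3)*G(1))*(-30) = ((-40*3)*(2*1/(2 + 1)))*(-30) = -240/3*(-30) = -120*2/3*(-30) = -80*(-30) = 2400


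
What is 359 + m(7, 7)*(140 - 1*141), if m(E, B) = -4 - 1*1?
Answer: 364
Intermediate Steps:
m(E, B) = -5 (m(E, B) = -4 - 1 = -5)
359 + m(7, 7)*(140 - 1*141) = 359 - 5*(140 - 1*141) = 359 - 5*(140 - 141) = 359 - 5*(-1) = 359 + 5 = 364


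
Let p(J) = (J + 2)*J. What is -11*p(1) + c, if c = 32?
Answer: -1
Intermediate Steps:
p(J) = J*(2 + J) (p(J) = (2 + J)*J = J*(2 + J))
-11*p(1) + c = -11*(2 + 1) + 32 = -11*3 + 32 = -33 + 32 = -1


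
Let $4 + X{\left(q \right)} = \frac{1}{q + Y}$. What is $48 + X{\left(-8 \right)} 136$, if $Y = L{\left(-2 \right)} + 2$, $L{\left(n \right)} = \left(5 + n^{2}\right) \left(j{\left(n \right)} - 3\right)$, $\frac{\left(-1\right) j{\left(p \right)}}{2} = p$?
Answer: $- \frac{1352}{3} \approx -450.67$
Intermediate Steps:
$j{\left(p \right)} = - 2 p$
$L{\left(n \right)} = \left(-3 - 2 n\right) \left(5 + n^{2}\right)$ ($L{\left(n \right)} = \left(5 + n^{2}\right) \left(- 2 n - 3\right) = \left(5 + n^{2}\right) \left(-3 - 2 n\right) = \left(-3 - 2 n\right) \left(5 + n^{2}\right)$)
$Y = 11$ ($Y = \left(-15 - -20 - 3 \left(-2\right)^{2} - 2 \left(-2\right)^{3}\right) + 2 = \left(-15 + 20 - 12 - -16\right) + 2 = \left(-15 + 20 - 12 + 16\right) + 2 = 9 + 2 = 11$)
$X{\left(q \right)} = -4 + \frac{1}{11 + q}$ ($X{\left(q \right)} = -4 + \frac{1}{q + 11} = -4 + \frac{1}{11 + q}$)
$48 + X{\left(-8 \right)} 136 = 48 + \frac{-43 - -32}{11 - 8} \cdot 136 = 48 + \frac{-43 + 32}{3} \cdot 136 = 48 + \frac{1}{3} \left(-11\right) 136 = 48 - \frac{1496}{3} = - \frac{1352}{3}$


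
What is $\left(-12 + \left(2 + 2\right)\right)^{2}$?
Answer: $64$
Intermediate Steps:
$\left(-12 + \left(2 + 2\right)\right)^{2} = \left(-12 + 4\right)^{2} = \left(-8\right)^{2} = 64$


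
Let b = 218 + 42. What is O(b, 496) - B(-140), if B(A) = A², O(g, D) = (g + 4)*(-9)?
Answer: -21976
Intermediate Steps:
b = 260
O(g, D) = -36 - 9*g (O(g, D) = (4 + g)*(-9) = -36 - 9*g)
O(b, 496) - B(-140) = (-36 - 9*260) - 1*(-140)² = (-36 - 2340) - 1*19600 = -2376 - 19600 = -21976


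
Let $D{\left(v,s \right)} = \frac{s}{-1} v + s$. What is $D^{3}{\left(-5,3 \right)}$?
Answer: $5832$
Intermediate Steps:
$D{\left(v,s \right)} = s - s v$ ($D{\left(v,s \right)} = s \left(-1\right) v + s = - s v + s = s - s v$)
$D^{3}{\left(-5,3 \right)} = \left(3 \left(1 - -5\right)\right)^{3} = \left(3 \left(1 + 5\right)\right)^{3} = \left(3 \cdot 6\right)^{3} = 18^{3} = 5832$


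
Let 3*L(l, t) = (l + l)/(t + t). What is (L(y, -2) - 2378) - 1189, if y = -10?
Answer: -10696/3 ≈ -3565.3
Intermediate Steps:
L(l, t) = l/(3*t) (L(l, t) = ((l + l)/(t + t))/3 = ((2*l)/((2*t)))/3 = ((2*l)*(1/(2*t)))/3 = (l/t)/3 = l/(3*t))
(L(y, -2) - 2378) - 1189 = ((⅓)*(-10)/(-2) - 2378) - 1189 = ((⅓)*(-10)*(-½) - 2378) - 1189 = (5/3 - 2378) - 1189 = -7129/3 - 1189 = -10696/3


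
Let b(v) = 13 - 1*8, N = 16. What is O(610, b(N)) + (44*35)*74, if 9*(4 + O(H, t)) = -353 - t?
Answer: 1025246/9 ≈ 1.1392e+5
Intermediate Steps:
b(v) = 5 (b(v) = 13 - 8 = 5)
O(H, t) = -389/9 - t/9 (O(H, t) = -4 + (-353 - t)/9 = -4 + (-353/9 - t/9) = -389/9 - t/9)
O(610, b(N)) + (44*35)*74 = (-389/9 - 1/9*5) + (44*35)*74 = (-389/9 - 5/9) + 1540*74 = -394/9 + 113960 = 1025246/9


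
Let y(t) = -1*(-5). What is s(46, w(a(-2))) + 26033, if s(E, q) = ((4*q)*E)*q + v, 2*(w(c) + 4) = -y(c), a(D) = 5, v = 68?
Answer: 33875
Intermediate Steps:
y(t) = 5
w(c) = -13/2 (w(c) = -4 + (-1*5)/2 = -4 + (½)*(-5) = -4 - 5/2 = -13/2)
s(E, q) = 68 + 4*E*q² (s(E, q) = ((4*q)*E)*q + 68 = (4*E*q)*q + 68 = 4*E*q² + 68 = 68 + 4*E*q²)
s(46, w(a(-2))) + 26033 = (68 + 4*46*(-13/2)²) + 26033 = (68 + 4*46*(169/4)) + 26033 = (68 + 7774) + 26033 = 7842 + 26033 = 33875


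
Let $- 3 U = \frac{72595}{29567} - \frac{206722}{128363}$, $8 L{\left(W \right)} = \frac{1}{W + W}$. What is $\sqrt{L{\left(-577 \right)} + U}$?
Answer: $\frac{i \sqrt{21616089344975459998285385}}{8759572758868} \approx 0.53077 i$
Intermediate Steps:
$L{\left(W \right)} = \frac{1}{16 W}$ ($L{\left(W \right)} = \frac{1}{8 \left(W + W\right)} = \frac{1}{8 \cdot 2 W} = \frac{\frac{1}{2} \frac{1}{W}}{8} = \frac{1}{16 W}$)
$U = - \frac{1068787537}{3795308821}$ ($U = - \frac{\frac{72595}{29567} - \frac{206722}{128363}}{3} = \left(- \frac{1}{3}\right) \frac{3206362611}{3795308821} = - \frac{1068787537}{3795308821} \approx -0.28161$)
$\sqrt{L{\left(-577 \right)} + U} = \sqrt{\frac{1}{16 \left(-577\right)} - \frac{1068787537}{3795308821}} = \sqrt{\frac{1}{16} \left(- \frac{1}{577}\right) - \frac{1068787537}{3795308821}} = \sqrt{- \frac{1}{9232} - \frac{1068787537}{3795308821}} = \sqrt{- \frac{9870841850405}{35038291035472}} = \frac{i \sqrt{21616089344975459998285385}}{8759572758868}$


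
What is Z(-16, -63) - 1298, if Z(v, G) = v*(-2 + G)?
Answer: -258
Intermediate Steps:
Z(-16, -63) - 1298 = -16*(-2 - 63) - 1298 = -16*(-65) - 1298 = 1040 - 1298 = -258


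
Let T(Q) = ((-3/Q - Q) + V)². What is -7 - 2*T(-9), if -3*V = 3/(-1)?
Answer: -1985/9 ≈ -220.56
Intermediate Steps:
V = 1 (V = -1/(-1) = -(-1) = -⅓*(-3) = 1)
T(Q) = (1 - Q - 3/Q)² (T(Q) = ((-3/Q - Q) + 1)² = ((-Q - 3/Q) + 1)² = (1 - Q - 3/Q)²)
-7 - 2*T(-9) = -7 - 2*(3 + (-9)² - 1*(-9))²/(-9)² = -7 - 2*(3 + 81 + 9)²/81 = -7 - 2*93²/81 = -7 - 2*8649/81 = -7 - 2*961/9 = -7 - 1922/9 = -1985/9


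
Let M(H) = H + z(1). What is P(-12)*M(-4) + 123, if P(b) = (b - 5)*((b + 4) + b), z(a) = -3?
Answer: -2257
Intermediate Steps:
P(b) = (-5 + b)*(4 + 2*b) (P(b) = (-5 + b)*((4 + b) + b) = (-5 + b)*(4 + 2*b))
M(H) = -3 + H (M(H) = H - 3 = -3 + H)
P(-12)*M(-4) + 123 = (-20 - 6*(-12) + 2*(-12)²)*(-3 - 4) + 123 = (-20 + 72 + 2*144)*(-7) + 123 = (-20 + 72 + 288)*(-7) + 123 = 340*(-7) + 123 = -2380 + 123 = -2257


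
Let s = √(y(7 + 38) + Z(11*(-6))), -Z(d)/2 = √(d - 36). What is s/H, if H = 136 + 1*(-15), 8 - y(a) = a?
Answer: √(-37 - 2*I*√102)/121 ≈ 0.013268 - 0.051992*I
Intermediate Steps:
y(a) = 8 - a
Z(d) = -2*√(-36 + d) (Z(d) = -2*√(d - 36) = -2*√(-36 + d))
H = 121 (H = 136 - 15 = 121)
s = √(-37 - 2*I*√102) (s = √((8 - (7 + 38)) - 2*√(-36 + 11*(-6))) = √((8 - 1*45) - 2*√(-36 - 66)) = √((8 - 45) - 2*I*√102) = √(-37 - 2*I*√102) ≈ 1.6054 - 6.291*I)
s/H = √(-37 - 2*I*√102)/121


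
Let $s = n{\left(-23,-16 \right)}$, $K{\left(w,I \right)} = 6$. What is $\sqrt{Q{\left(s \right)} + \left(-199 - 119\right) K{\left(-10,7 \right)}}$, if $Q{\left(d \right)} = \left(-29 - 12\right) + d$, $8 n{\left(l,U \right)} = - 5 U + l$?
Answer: $\frac{i \sqrt{31070}}{4} \approx 44.067 i$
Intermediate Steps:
$n{\left(l,U \right)} = - \frac{5 U}{8} + \frac{l}{8}$ ($n{\left(l,U \right)} = \frac{- 5 U + l}{8} = \frac{l - 5 U}{8} = - \frac{5 U}{8} + \frac{l}{8}$)
$s = \frac{57}{8}$ ($s = \left(- \frac{5}{8}\right) \left(-16\right) + \frac{1}{8} \left(-23\right) = 10 - \frac{23}{8} = \frac{57}{8} \approx 7.125$)
$Q{\left(d \right)} = -41 + d$
$\sqrt{Q{\left(s \right)} + \left(-199 - 119\right) K{\left(-10,7 \right)}} = \sqrt{\left(-41 + \frac{57}{8}\right) + \left(-199 - 119\right) 6} = \sqrt{- \frac{271}{8} - 1908} = \sqrt{- \frac{15535}{8}} = \frac{i \sqrt{31070}}{4}$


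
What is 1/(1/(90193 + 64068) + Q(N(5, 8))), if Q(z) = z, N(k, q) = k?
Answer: 154261/771306 ≈ 0.20000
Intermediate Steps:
1/(1/(90193 + 64068) + Q(N(5, 8))) = 1/(1/(90193 + 64068) + 5) = 1/(1/154261 + 5) = 1/(771306/154261) = 154261/771306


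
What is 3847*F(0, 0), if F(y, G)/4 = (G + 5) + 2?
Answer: 107716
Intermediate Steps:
F(y, G) = 28 + 4*G (F(y, G) = 4*((G + 5) + 2) = 4*((5 + G) + 2) = 4*(7 + G) = 28 + 4*G)
3847*F(0, 0) = 3847*(28 + 4*0) = 3847*(28 + 0) = 3847*28 = 107716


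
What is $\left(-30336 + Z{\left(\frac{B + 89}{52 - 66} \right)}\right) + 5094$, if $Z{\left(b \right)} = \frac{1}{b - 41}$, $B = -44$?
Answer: $- \frac{15624812}{619} \approx -25242.0$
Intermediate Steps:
$Z{\left(b \right)} = \frac{1}{-41 + b}$
$\left(-30336 + Z{\left(\frac{B + 89}{52 - 66} \right)}\right) + 5094 = \left(-30336 + \frac{1}{-41 + \frac{-44 + 89}{52 - 66}}\right) + 5094 = \left(-30336 + \frac{1}{-41 + \frac{45}{-14}}\right) + 5094 = \left(-30336 + \frac{1}{-41 + 45 \left(- \frac{1}{14}\right)}\right) + 5094 = \left(-30336 + \frac{1}{-41 - \frac{45}{14}}\right) + 5094 = \left(-30336 + \frac{1}{- \frac{619}{14}}\right) + 5094 = \left(-30336 - \frac{14}{619}\right) + 5094 = - \frac{18777998}{619} + 5094 = - \frac{15624812}{619}$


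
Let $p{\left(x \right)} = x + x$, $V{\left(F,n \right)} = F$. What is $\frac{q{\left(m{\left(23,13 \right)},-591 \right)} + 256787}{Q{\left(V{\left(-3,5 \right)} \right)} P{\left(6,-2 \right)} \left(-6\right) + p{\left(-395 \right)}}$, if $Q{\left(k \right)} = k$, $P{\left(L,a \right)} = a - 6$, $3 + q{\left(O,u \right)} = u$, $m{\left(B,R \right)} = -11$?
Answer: $- \frac{256193}{934} \approx -274.3$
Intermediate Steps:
$q{\left(O,u \right)} = -3 + u$
$P{\left(L,a \right)} = -6 + a$
$p{\left(x \right)} = 2 x$
$\frac{q{\left(m{\left(23,13 \right)},-591 \right)} + 256787}{Q{\left(V{\left(-3,5 \right)} \right)} P{\left(6,-2 \right)} \left(-6\right) + p{\left(-395 \right)}} = \frac{\left(-3 - 591\right) + 256787}{- 3 \left(-6 - 2\right) \left(-6\right) + 2 \left(-395\right)} = \frac{-594 + 256787}{\left(-3\right) \left(-8\right) \left(-6\right) - 790} = \frac{256193}{24 \left(-6\right) - 790} = \frac{256193}{-144 - 790} = \frac{256193}{-934} = 256193 \left(- \frac{1}{934}\right) = - \frac{256193}{934}$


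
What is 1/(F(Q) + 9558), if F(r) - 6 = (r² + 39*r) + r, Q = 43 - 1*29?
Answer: 1/10320 ≈ 9.6899e-5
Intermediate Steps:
Q = 14 (Q = 43 - 29 = 14)
F(r) = 6 + r² + 40*r (F(r) = 6 + ((r² + 39*r) + r) = 6 + (r² + 40*r) = 6 + r² + 40*r)
1/(F(Q) + 9558) = 1/((6 + 14² + 40*14) + 9558) = 1/((6 + 196 + 560) + 9558) = 1/(762 + 9558) = 1/10320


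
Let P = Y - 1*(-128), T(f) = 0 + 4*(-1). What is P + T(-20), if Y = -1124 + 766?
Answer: -234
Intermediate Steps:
Y = -358
T(f) = -4 (T(f) = 0 - 4 = -4)
P = -230 (P = -358 - 1*(-128) = -358 + 128 = -230)
P + T(-20) = -230 - 4 = -234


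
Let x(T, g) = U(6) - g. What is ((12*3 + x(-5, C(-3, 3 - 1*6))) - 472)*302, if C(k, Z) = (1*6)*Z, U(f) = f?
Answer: -124424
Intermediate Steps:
C(k, Z) = 6*Z
x(T, g) = 6 - g
((12*3 + x(-5, C(-3, 3 - 1*6))) - 472)*302 = ((12*3 + (6 - 6*(3 - 1*6))) - 472)*302 = ((36 + (6 - 6*(3 - 6))) - 472)*302 = ((36 + (6 - 6*(-3))) - 472)*302 = ((36 + (6 - 1*(-18))) - 472)*302 = ((36 + (6 + 18)) - 472)*302 = ((36 + 24) - 472)*302 = (60 - 472)*302 = -412*302 = -124424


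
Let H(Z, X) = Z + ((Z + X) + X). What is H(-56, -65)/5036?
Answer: -121/2518 ≈ -0.048054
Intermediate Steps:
H(Z, X) = 2*X + 2*Z (H(Z, X) = Z + ((X + Z) + X) = Z + (Z + 2*X) = 2*X + 2*Z)
H(-56, -65)/5036 = (2*(-65) + 2*(-56))/5036 = (-130 - 112)*(1/5036) = -242*1/5036 = -121/2518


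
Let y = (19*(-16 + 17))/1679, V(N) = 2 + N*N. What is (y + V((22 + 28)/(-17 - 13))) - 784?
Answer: -11774656/15111 ≈ -779.21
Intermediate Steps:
V(N) = 2 + N**2
y = 19/1679 (y = (19*1)*(1/1679) = 19*(1/1679) = 19/1679 ≈ 0.011316)
(y + V((22 + 28)/(-17 - 13))) - 784 = (19/1679 + (2 + ((22 + 28)/(-17 - 13))**2)) - 784 = (19/1679 + (2 + (50/(-30))**2)) - 784 = (19/1679 + (2 + (50*(-1/30))**2)) - 784 = (19/1679 + (2 + (-5/3)**2)) - 784 = (19/1679 + (2 + 25/9)) - 784 = (19/1679 + 43/9) - 784 = 72368/15111 - 784 = -11774656/15111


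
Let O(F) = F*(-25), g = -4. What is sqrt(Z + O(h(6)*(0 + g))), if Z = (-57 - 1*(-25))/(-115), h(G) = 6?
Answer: 2*sqrt(1984670)/115 ≈ 24.501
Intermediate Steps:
O(F) = -25*F
Z = 32/115 (Z = (-57 + 25)*(-1/115) = -32*(-1/115) = 32/115 ≈ 0.27826)
sqrt(Z + O(h(6)*(0 + g))) = sqrt(32/115 - 150*(0 - 4)) = sqrt(32/115 - 150*(-4)) = sqrt(32/115 - 25*(-24)) = sqrt(32/115 + 600) = sqrt(69032/115) = 2*sqrt(1984670)/115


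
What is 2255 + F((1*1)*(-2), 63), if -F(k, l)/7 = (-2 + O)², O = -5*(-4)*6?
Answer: -95213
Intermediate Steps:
O = 120 (O = 20*6 = 120)
F(k, l) = -97468 (F(k, l) = -7*(-2 + 120)² = -7*118² = -7*13924 = -97468)
2255 + F((1*1)*(-2), 63) = 2255 - 97468 = -95213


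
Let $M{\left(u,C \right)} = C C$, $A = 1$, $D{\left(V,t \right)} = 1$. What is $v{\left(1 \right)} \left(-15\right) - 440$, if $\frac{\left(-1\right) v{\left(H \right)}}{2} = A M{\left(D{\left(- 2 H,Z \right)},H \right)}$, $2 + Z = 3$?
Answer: $-410$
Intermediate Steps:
$Z = 1$ ($Z = -2 + 3 = 1$)
$M{\left(u,C \right)} = C^{2}$
$v{\left(H \right)} = - 2 H^{2}$ ($v{\left(H \right)} = - 2 \cdot 1 H^{2} = - 2 H^{2}$)
$v{\left(1 \right)} \left(-15\right) - 440 = - 2 \cdot 1^{2} \left(-15\right) - 440 = \left(-2\right) 1 \left(-15\right) - 440 = \left(-2\right) \left(-15\right) - 440 = 30 - 440 = -410$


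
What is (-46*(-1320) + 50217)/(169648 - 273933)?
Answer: -110937/104285 ≈ -1.0638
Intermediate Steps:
(-46*(-1320) + 50217)/(169648 - 273933) = (60720 + 50217)/(-104285) = 110937*(-1/104285) = -110937/104285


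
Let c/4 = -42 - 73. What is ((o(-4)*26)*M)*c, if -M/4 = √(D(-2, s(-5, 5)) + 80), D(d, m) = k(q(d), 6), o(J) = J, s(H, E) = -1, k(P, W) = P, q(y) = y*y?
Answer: -382720*√21 ≈ -1.7538e+6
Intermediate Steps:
q(y) = y²
c = -460 (c = 4*(-42 - 73) = 4*(-115) = -460)
D(d, m) = d²
M = -8*√21 (M = -4*√((-2)² + 80) = -4*√(4 + 80) = -8*√21 ≈ -36.661)
((o(-4)*26)*M)*c = ((-4*26)*(-8*√21))*(-460) = -(-832)*√21*(-460) = (832*√21)*(-460) = -382720*√21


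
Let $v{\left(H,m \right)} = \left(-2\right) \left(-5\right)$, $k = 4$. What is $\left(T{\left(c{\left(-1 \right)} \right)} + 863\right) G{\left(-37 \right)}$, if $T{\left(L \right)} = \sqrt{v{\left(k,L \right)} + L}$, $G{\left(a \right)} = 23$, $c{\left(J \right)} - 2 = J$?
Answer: $19849 + 23 \sqrt{11} \approx 19925.0$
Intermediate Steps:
$c{\left(J \right)} = 2 + J$
$v{\left(H,m \right)} = 10$
$T{\left(L \right)} = \sqrt{10 + L}$
$\left(T{\left(c{\left(-1 \right)} \right)} + 863\right) G{\left(-37 \right)} = \left(\sqrt{10 + \left(2 - 1\right)} + 863\right) 23 = \left(\sqrt{10 + 1} + 863\right) 23 = \left(\sqrt{11} + 863\right) 23 = \left(863 + \sqrt{11}\right) 23 = 19849 + 23 \sqrt{11}$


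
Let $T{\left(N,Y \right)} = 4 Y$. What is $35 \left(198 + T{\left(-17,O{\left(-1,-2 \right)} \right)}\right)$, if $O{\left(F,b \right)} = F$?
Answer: $6790$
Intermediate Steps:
$35 \left(198 + T{\left(-17,O{\left(-1,-2 \right)} \right)}\right) = 35 \left(198 + 4 \left(-1\right)\right) = 35 \left(198 - 4\right) = 35 \cdot 194 = 6790$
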